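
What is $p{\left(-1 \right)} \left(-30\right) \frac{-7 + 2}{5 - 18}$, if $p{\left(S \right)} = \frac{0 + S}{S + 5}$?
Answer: $\frac{75}{26} \approx 2.8846$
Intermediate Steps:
$p{\left(S \right)} = \frac{S}{5 + S}$
$p{\left(-1 \right)} \left(-30\right) \frac{-7 + 2}{5 - 18} = - \frac{1}{5 - 1} \left(-30\right) \frac{-7 + 2}{5 - 18} = - \frac{1}{4} \left(-30\right) \left(- \frac{5}{-13}\right) = \left(-1\right) \frac{1}{4} \left(-30\right) \left(\left(-5\right) \left(- \frac{1}{13}\right)\right) = \left(- \frac{1}{4}\right) \left(-30\right) \frac{5}{13} = \frac{15}{2} \cdot \frac{5}{13} = \frac{75}{26}$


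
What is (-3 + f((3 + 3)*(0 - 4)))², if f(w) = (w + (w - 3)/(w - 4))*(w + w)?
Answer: 59582961/49 ≈ 1.2160e+6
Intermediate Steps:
f(w) = 2*w*(w + (-3 + w)/(-4 + w)) (f(w) = (w + (-3 + w)/(-4 + w))*(2*w) = 2*w*(w + (-3 + w)/(-4 + w)))
(-3 + f((3 + 3)*(0 - 4)))² = (-3 + 2*((3 + 3)*(0 - 4))*(-3 + ((3 + 3)*(0 - 4))² - 3*(3 + 3)*(0 - 4))/(-4 + (3 + 3)*(0 - 4)))² = (-3 + 2*(6*(-4))*(-3 + (6*(-4))² - 18*(-4))/(-4 + 6*(-4)))² = (-3 + 2*(-24)*(-3 + (-24)² - 3*(-24))/(-4 - 24))² = (-3 + 2*(-24)*(-3 + 576 + 72)/(-28))² = (-3 + 2*(-24)*(-1/28)*645)² = (-3 + 7740/7)² = (7719/7)² = 59582961/49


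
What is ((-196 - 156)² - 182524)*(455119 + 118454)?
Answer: -33622849260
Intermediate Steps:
((-196 - 156)² - 182524)*(455119 + 118454) = ((-352)² - 182524)*573573 = (123904 - 182524)*573573 = -58620*573573 = -33622849260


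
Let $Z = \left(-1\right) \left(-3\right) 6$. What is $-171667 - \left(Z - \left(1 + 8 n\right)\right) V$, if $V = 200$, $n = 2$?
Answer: $-171867$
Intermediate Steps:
$Z = 18$ ($Z = 3 \cdot 6 = 18$)
$-171667 - \left(Z - \left(1 + 8 n\right)\right) V = -171667 - \left(18 - 17\right) 200 = -171667 - 1 \cdot 200 = -171667 - 200 = -171867$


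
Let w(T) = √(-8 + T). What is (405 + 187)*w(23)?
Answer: 592*√15 ≈ 2292.8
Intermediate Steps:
(405 + 187)*w(23) = (405 + 187)*√(-8 + 23) = 592*√15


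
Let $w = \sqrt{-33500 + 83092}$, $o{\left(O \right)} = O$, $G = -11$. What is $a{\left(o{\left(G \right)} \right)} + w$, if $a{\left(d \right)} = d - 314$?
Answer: $-325 + 2 \sqrt{12398} \approx -102.31$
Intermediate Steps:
$w = 2 \sqrt{12398}$ ($w = \sqrt{49592} = 2 \sqrt{12398} \approx 222.69$)
$a{\left(d \right)} = -314 + d$
$a{\left(o{\left(G \right)} \right)} + w = \left(-314 - 11\right) + 2 \sqrt{12398} = -325 + 2 \sqrt{12398}$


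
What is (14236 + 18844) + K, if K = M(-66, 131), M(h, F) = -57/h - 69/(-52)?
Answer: 18923013/572 ≈ 33082.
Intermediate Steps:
M(h, F) = 69/52 - 57/h (M(h, F) = -57/h - 69*(-1/52) = -57/h + 69/52 = 69/52 - 57/h)
K = 1253/572 (K = 69/52 - 57/(-66) = 69/52 - 57*(-1/66) = 69/52 + 19/22 = 1253/572 ≈ 2.1906)
(14236 + 18844) + K = (14236 + 18844) + 1253/572 = 33080 + 1253/572 = 18923013/572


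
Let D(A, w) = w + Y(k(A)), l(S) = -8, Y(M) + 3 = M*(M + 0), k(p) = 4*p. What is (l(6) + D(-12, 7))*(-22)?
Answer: -50600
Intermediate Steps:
Y(M) = -3 + M² (Y(M) = -3 + M*(M + 0) = -3 + M*M = -3 + M²)
D(A, w) = -3 + w + 16*A² (D(A, w) = w + (-3 + (4*A)²) = w + (-3 + 16*A²) = -3 + w + 16*A²)
(l(6) + D(-12, 7))*(-22) = (-8 + (-3 + 7 + 16*(-12)²))*(-22) = (-8 + (-3 + 7 + 16*144))*(-22) = (-8 + (-3 + 7 + 2304))*(-22) = (-8 + 2308)*(-22) = 2300*(-22) = -50600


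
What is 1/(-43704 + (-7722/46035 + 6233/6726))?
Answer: -1042530/45561939881 ≈ -2.2882e-5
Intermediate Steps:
1/(-43704 + (-7722/46035 + 6233/6726)) = 1/(-43704 + (-7722*1/46035 + 6233*(1/6726))) = 1/(-43704 + (-26/155 + 6233/6726)) = 1/(-43704 + 791239/1042530) = 1/(-45561939881/1042530) = -1042530/45561939881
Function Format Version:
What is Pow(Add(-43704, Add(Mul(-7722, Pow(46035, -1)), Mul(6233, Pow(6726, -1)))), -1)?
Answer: Rational(-1042530, 45561939881) ≈ -2.2882e-5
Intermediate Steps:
Pow(Add(-43704, Add(Mul(-7722, Pow(46035, -1)), Mul(6233, Pow(6726, -1)))), -1) = Pow(Add(-43704, Add(Mul(-7722, Rational(1, 46035)), Mul(6233, Rational(1, 6726)))), -1) = Pow(Add(-43704, Add(Rational(-26, 155), Rational(6233, 6726))), -1) = Pow(Add(-43704, Rational(791239, 1042530)), -1) = Pow(Rational(-45561939881, 1042530), -1) = Rational(-1042530, 45561939881)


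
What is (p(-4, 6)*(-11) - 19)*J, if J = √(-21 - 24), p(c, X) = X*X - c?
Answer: -1377*I*√5 ≈ -3079.1*I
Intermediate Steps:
p(c, X) = X² - c
J = 3*I*√5 (J = √(-45) = 3*I*√5 ≈ 6.7082*I)
(p(-4, 6)*(-11) - 19)*J = ((6² - 1*(-4))*(-11) - 19)*(3*I*√5) = ((36 + 4)*(-11) - 19)*(3*I*√5) = (40*(-11) - 19)*(3*I*√5) = (-440 - 19)*(3*I*√5) = -1377*I*√5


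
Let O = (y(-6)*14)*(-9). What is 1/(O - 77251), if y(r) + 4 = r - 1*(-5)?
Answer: -1/76621 ≈ -1.3051e-5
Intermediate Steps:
y(r) = 1 + r (y(r) = -4 + (r - 1*(-5)) = -4 + (r + 5) = -4 + (5 + r) = 1 + r)
O = 630 (O = ((1 - 6)*14)*(-9) = -5*14*(-9) = -70*(-9) = 630)
1/(O - 77251) = 1/(630 - 77251) = 1/(-76621) = -1/76621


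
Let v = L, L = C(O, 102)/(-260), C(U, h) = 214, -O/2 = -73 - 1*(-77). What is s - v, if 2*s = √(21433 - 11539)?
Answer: 107/130 + √9894/2 ≈ 50.557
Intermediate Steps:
O = -8 (O = -2*(-73 - 1*(-77)) = -2*(-73 + 77) = -2*4 = -8)
s = √9894/2 (s = √(21433 - 11539)/2 = √9894/2 ≈ 49.734)
L = -107/130 (L = 214/(-260) = 214*(-1/260) = -107/130 ≈ -0.82308)
v = -107/130 ≈ -0.82308
s - v = √9894/2 - 1*(-107/130) = √9894/2 + 107/130 = 107/130 + √9894/2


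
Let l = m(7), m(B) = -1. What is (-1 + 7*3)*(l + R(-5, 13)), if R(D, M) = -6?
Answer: -140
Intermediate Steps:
l = -1
(-1 + 7*3)*(l + R(-5, 13)) = (-1 + 7*3)*(-1 - 6) = (-1 + 21)*(-7) = 20*(-7) = -140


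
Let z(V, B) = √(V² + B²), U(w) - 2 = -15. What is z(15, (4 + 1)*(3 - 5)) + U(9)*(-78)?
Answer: 1014 + 5*√13 ≈ 1032.0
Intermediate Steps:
U(w) = -13 (U(w) = 2 - 15 = -13)
z(V, B) = √(B² + V²)
z(15, (4 + 1)*(3 - 5)) + U(9)*(-78) = √(((4 + 1)*(3 - 5))² + 15²) - 13*(-78) = √((5*(-2))² + 225) + 1014 = √((-10)² + 225) + 1014 = √(100 + 225) + 1014 = √325 + 1014 = 5*√13 + 1014 = 1014 + 5*√13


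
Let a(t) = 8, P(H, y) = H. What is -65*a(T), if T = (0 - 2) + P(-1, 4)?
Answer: -520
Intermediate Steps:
T = -3 (T = (0 - 2) - 1 = -2 - 1 = -3)
-65*a(T) = -65*8 = -520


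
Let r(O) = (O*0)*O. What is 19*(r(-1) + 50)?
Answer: 950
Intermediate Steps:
r(O) = 0 (r(O) = 0*O = 0)
19*(r(-1) + 50) = 19*(0 + 50) = 19*50 = 950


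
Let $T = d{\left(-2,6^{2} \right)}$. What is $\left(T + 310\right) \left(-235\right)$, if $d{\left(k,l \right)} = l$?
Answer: $-81310$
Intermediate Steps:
$T = 36$ ($T = 6^{2} = 36$)
$\left(T + 310\right) \left(-235\right) = \left(36 + 310\right) \left(-235\right) = 346 \left(-235\right) = -81310$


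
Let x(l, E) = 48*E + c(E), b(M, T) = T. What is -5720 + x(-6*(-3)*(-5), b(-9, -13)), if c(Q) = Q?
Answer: -6357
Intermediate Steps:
x(l, E) = 49*E (x(l, E) = 48*E + E = 49*E)
-5720 + x(-6*(-3)*(-5), b(-9, -13)) = -5720 + 49*(-13) = -5720 - 637 = -6357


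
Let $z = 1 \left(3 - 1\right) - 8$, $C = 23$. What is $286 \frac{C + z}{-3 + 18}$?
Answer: $\frac{4862}{15} \approx 324.13$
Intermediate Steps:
$z = -6$ ($z = 1 \cdot 2 - 8 = 2 - 8 = -6$)
$286 \frac{C + z}{-3 + 18} = 286 \frac{23 - 6}{-3 + 18} = 286 \cdot \frac{17}{15} = \frac{4862}{15}$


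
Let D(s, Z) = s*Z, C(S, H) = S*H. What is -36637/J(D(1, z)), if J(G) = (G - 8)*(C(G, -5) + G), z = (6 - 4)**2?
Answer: -36637/64 ≈ -572.45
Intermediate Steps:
z = 4 (z = 2**2 = 4)
C(S, H) = H*S
D(s, Z) = Z*s
J(G) = -4*G*(-8 + G) (J(G) = (G - 8)*(-5*G + G) = (-8 + G)*(-4*G) = -4*G*(-8 + G))
-36637/J(D(1, z)) = -36637*1/(16*(8 - 4)) = -36637/(4*4*4) = -36637/64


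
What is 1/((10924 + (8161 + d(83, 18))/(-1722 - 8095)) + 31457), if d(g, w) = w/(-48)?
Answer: 78536/3328368931 ≈ 2.3596e-5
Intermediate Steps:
d(g, w) = -w/48 (d(g, w) = w*(-1/48) = -w/48)
1/((10924 + (8161 + d(83, 18))/(-1722 - 8095)) + 31457) = 1/((10924 + (8161 - 1/48*18)/(-1722 - 8095)) + 31457) = 1/((10924 + (8161 - 3/8)/(-9817)) + 31457) = 1/((10924 + (65285/8)*(-1/9817)) + 31457) = 1/((10924 - 65285/78536) + 31457) = 1/(857861979/78536 + 31457) = 1/(3328368931/78536) = 78536/3328368931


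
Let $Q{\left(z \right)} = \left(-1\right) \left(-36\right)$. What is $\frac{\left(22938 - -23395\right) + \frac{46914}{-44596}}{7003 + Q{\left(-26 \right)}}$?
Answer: $\frac{1033109777}{156955622} \approx 6.5822$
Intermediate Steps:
$Q{\left(z \right)} = 36$
$\frac{\left(22938 - -23395\right) + \frac{46914}{-44596}}{7003 + Q{\left(-26 \right)}} = \frac{\left(22938 - -23395\right) + \frac{46914}{-44596}}{7003 + 36} = \frac{\left(22938 + 23395\right) + 46914 \left(- \frac{1}{44596}\right)}{7039} = \left(46333 - \frac{23457}{22298}\right) \frac{1}{7039} = \frac{1033109777}{22298} \cdot \frac{1}{7039} = \frac{1033109777}{156955622}$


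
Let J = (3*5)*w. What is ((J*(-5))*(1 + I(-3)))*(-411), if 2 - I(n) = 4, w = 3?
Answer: -92475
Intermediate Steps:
I(n) = -2 (I(n) = 2 - 1*4 = 2 - 4 = -2)
J = 45 (J = (3*5)*3 = 15*3 = 45)
((J*(-5))*(1 + I(-3)))*(-411) = ((45*(-5))*(1 - 2))*(-411) = -225*(-1)*(-411) = 225*(-411) = -92475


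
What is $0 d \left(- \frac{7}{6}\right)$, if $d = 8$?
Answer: $0$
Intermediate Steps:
$0 d \left(- \frac{7}{6}\right) = 0 \cdot 8 \left(- \frac{7}{6}\right) = 0 \left(- \frac{28}{3}\right) = 0$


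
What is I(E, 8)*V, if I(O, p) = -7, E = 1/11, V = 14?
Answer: -98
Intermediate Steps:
E = 1/11 ≈ 0.090909
I(E, 8)*V = -7*14 = -98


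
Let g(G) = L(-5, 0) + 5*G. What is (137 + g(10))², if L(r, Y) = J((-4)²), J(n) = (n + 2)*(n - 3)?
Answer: 177241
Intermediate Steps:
J(n) = (-3 + n)*(2 + n) (J(n) = (2 + n)*(-3 + n) = (-3 + n)*(2 + n))
L(r, Y) = 234 (L(r, Y) = -6 + ((-4)²)² - 1*(-4)² = -6 + 16² - 1*16 = -6 + 256 - 16 = 234)
g(G) = 234 + 5*G
(137 + g(10))² = (137 + (234 + 5*10))² = (137 + (234 + 50))² = (137 + 284)² = 421² = 177241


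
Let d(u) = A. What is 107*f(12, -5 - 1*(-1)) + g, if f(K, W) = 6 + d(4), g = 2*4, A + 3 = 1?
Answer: 436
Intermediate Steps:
A = -2 (A = -3 + 1 = -2)
d(u) = -2
g = 8
f(K, W) = 4 (f(K, W) = 6 - 2 = 4)
107*f(12, -5 - 1*(-1)) + g = 107*4 + 8 = 428 + 8 = 436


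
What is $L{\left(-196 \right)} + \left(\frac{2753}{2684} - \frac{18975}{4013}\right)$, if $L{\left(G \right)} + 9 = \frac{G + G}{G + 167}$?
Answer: $\frac{254434633}{312355868} \approx 0.81457$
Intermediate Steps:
$L{\left(G \right)} = -9 + \frac{2 G}{167 + G}$ ($L{\left(G \right)} = -9 + \frac{G + G}{G + 167} = -9 + \frac{2 G}{167 + G}$)
$L{\left(-196 \right)} + \left(\frac{2753}{2684} - \frac{18975}{4013}\right) = \frac{-1503 - -1372}{167 - 196} + \left(\frac{2753}{2684} - \frac{18975}{4013}\right) = \frac{-1503 + 1372}{-29} + \left(2753 \cdot \frac{1}{2684} - \frac{18975}{4013}\right) = \left(- \frac{1}{29}\right) \left(-131\right) + \left(\frac{2753}{2684} - \frac{18975}{4013}\right) = \frac{131}{29} - \frac{39881111}{10770892} = \frac{254434633}{312355868}$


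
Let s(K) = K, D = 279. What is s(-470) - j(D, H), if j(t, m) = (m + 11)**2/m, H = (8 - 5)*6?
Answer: -9301/18 ≈ -516.72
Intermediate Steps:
H = 18 (H = 3*6 = 18)
j(t, m) = (11 + m)**2/m
s(-470) - j(D, H) = -470 - (11 + 18)**2/18 = -470 - 29**2/18 = -470 - 841/18 = -9301/18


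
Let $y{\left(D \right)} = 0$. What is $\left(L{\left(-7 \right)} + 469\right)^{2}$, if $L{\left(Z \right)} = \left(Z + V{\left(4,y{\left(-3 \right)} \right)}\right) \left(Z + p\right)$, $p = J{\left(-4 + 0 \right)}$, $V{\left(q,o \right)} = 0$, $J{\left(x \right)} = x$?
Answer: $298116$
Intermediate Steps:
$p = -4$ ($p = -4 + 0 = -4$)
$L{\left(Z \right)} = Z \left(-4 + Z\right)$ ($L{\left(Z \right)} = \left(Z + 0\right) \left(Z - 4\right) = Z \left(-4 + Z\right)$)
$\left(L{\left(-7 \right)} + 469\right)^{2} = \left(- 7 \left(-4 - 7\right) + 469\right)^{2} = \left(\left(-7\right) \left(-11\right) + 469\right)^{2} = \left(77 + 469\right)^{2} = 546^{2} = 298116$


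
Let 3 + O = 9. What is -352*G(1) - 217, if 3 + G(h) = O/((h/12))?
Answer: -24505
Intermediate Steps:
O = 6 (O = -3 + 9 = 6)
G(h) = -3 + 72/h (G(h) = -3 + 6/((h/12)) = -3 + 6*(12/h) = -3 + 72/h)
-352*G(1) - 217 = -352*(-3 + 72/1) - 217 = -352*(-3 + 72*1) - 217 = -352*(-3 + 72) - 217 = -352*69 - 217 = -24288 - 217 = -24505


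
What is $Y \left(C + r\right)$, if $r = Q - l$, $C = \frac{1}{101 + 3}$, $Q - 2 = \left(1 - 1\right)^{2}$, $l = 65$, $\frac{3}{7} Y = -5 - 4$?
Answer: $\frac{137571}{104} \approx 1322.8$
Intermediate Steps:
$Y = -21$ ($Y = \frac{7 \left(-5 - 4\right)}{3} = \frac{7}{3} \left(-9\right) = -21$)
$Q = 2$ ($Q = 2 + \left(1 - 1\right)^{2} = 2 + 0^{2} = 2 + 0 = 2$)
$C = \frac{1}{104} \approx 0.0096154$
$r = -63$ ($r = 2 - 65 = -63$)
$Y \left(C + r\right) = - 21 \left(\frac{1}{104} - 63\right) = \left(-21\right) \left(- \frac{6551}{104}\right) = \frac{137571}{104}$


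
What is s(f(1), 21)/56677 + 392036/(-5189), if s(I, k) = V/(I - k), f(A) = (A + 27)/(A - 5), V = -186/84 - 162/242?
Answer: -1053911711464439/13949606674696 ≈ -75.551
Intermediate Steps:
V = -4885/1694 (V = -186*1/84 - 162*1/242 = -31/14 - 81/121 = -4885/1694 ≈ -2.8837)
f(A) = (27 + A)/(-5 + A)
s(I, k) = -4885/(1694*(I - k))
s(f(1), 21)/56677 + 392036/(-5189) = (4885/(1694*(21 - (27 + 1)/(-5 + 1))))/56677 + 392036/(-5189) = (4885/(1694*(21 - 28/(-4))))*(1/56677) + 392036*(-1/5189) = (4885/(1694*(21 - (-1)*28/4)))*(1/56677) - 392036/5189 = (4885/(1694*(21 - 1*(-7))))*(1/56677) - 392036/5189 = (4885/(1694*(21 + 7)))*(1/56677) - 392036/5189 = ((4885/1694)/28)*(1/56677) - 392036/5189 = ((4885/1694)*(1/28))*(1/56677) - 392036/5189 = (4885/47432)*(1/56677) - 392036/5189 = 4885/2688303464 - 392036/5189 = -1053911711464439/13949606674696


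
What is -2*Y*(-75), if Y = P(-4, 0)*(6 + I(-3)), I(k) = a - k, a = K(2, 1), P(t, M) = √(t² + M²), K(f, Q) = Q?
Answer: 6000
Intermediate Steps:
P(t, M) = √(M² + t²)
a = 1
I(k) = 1 - k
Y = 40 (Y = √(0² + (-4)²)*(6 + (1 - 1*(-3))) = √(0 + 16)*(6 + (1 + 3)) = √16*(6 + 4) = 4*10 = 40)
-2*Y*(-75) = -2*40*(-75) = -80*(-75) = 6000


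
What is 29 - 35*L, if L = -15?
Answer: 554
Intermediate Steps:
29 - 35*L = 29 - 35*(-15) = 29 + 525 = 554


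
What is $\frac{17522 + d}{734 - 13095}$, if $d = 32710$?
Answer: $- \frac{50232}{12361} \approx -4.0638$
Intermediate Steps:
$\frac{17522 + d}{734 - 13095} = \frac{17522 + 32710}{734 - 13095} = \frac{50232}{-12361} = 50232 \left(- \frac{1}{12361}\right) = - \frac{50232}{12361}$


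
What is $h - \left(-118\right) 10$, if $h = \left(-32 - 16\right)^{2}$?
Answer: $3484$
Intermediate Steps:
$h = 2304$ ($h = \left(-48\right)^{2} = 2304$)
$h - \left(-118\right) 10 = 2304 - \left(-118\right) 10 = 2304 - -1180 = 2304 + 1180 = 3484$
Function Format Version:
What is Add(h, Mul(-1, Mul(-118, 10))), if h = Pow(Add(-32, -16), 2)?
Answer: 3484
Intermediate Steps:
h = 2304 (h = Pow(-48, 2) = 2304)
Add(h, Mul(-1, Mul(-118, 10))) = Add(2304, Mul(-1, Mul(-118, 10))) = Add(2304, Mul(-1, -1180)) = Add(2304, 1180) = 3484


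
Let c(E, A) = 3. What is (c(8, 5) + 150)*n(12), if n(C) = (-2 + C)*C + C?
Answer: 20196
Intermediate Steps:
n(C) = C + C*(-2 + C) (n(C) = C*(-2 + C) + C = C + C*(-2 + C))
(c(8, 5) + 150)*n(12) = (3 + 150)*(12*(-1 + 12)) = 153*(12*11) = 153*132 = 20196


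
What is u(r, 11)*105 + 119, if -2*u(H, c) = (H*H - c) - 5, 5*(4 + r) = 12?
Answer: 4123/5 ≈ 824.60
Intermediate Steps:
r = -8/5 (r = -4 + (1/5)*12 = -4 + 12/5 = -8/5 ≈ -1.6000)
u(H, c) = 5/2 + c/2 - H**2/2 (u(H, c) = -((H*H - c) - 5)/2 = -((H**2 - c) - 5)/2 = -(-5 + H**2 - c)/2 = 5/2 + c/2 - H**2/2)
u(r, 11)*105 + 119 = (5/2 + (1/2)*11 - (-8/5)**2/2)*105 + 119 = (5/2 + 11/2 - 1/2*64/25)*105 + 119 = (5/2 + 11/2 - 32/25)*105 + 119 = (168/25)*105 + 119 = 3528/5 + 119 = 4123/5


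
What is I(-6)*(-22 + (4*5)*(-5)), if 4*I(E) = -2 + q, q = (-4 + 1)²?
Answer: -427/2 ≈ -213.50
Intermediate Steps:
q = 9 (q = (-3)² = 9)
I(E) = 7/4 (I(E) = (-2 + 9)/4 = (¼)*7 = 7/4)
I(-6)*(-22 + (4*5)*(-5)) = 7*(-22 + (4*5)*(-5))/4 = 7*(-22 + 20*(-5))/4 = 7*(-22 - 100)/4 = (7/4)*(-122) = -427/2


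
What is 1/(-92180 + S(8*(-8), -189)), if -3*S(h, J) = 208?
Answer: -3/276748 ≈ -1.0840e-5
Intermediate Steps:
S(h, J) = -208/3 (S(h, J) = -⅓*208 = -208/3)
1/(-92180 + S(8*(-8), -189)) = 1/(-92180 - 208/3) = 1/(-276748/3) = -3/276748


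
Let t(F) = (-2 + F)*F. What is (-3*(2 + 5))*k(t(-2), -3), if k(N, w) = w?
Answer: 63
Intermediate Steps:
t(F) = F*(-2 + F)
(-3*(2 + 5))*k(t(-2), -3) = -3*(2 + 5)*(-3) = -3*7*(-3) = -21*(-3) = 63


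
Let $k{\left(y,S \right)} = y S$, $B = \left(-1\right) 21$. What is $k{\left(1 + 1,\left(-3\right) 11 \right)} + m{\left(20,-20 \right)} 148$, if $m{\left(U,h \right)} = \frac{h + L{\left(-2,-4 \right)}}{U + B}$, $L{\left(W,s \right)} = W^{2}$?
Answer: $2302$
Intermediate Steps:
$B = -21$
$m{\left(U,h \right)} = \frac{4 + h}{-21 + U}$ ($m{\left(U,h \right)} = \frac{h + \left(-2\right)^{2}}{U - 21} = \frac{h + 4}{-21 + U} = \frac{4 + h}{-21 + U}$)
$k{\left(y,S \right)} = S y$
$k{\left(1 + 1,\left(-3\right) 11 \right)} + m{\left(20,-20 \right)} 148 = \left(-3\right) 11 \left(1 + 1\right) + \frac{4 - 20}{-21 + 20} \cdot 148 = \left(-33\right) 2 + \frac{1}{-1} \left(-16\right) 148 = -66 + \left(-1\right) \left(-16\right) 148 = -66 + 16 \cdot 148 = -66 + 2368 = 2302$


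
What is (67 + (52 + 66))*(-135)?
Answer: -24975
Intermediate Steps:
(67 + (52 + 66))*(-135) = (67 + 118)*(-135) = 185*(-135) = -24975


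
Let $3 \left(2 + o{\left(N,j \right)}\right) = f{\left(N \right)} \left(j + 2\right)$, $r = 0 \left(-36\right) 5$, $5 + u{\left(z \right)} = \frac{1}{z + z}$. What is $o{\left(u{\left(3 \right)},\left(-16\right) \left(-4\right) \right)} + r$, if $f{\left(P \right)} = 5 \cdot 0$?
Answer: $-2$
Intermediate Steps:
$u{\left(z \right)} = -5 + \frac{1}{2 z}$ ($u{\left(z \right)} = -5 + \frac{1}{z + z} = -5 + \frac{1}{2 z}$)
$f{\left(P \right)} = 0$
$r = 0$ ($r = 0 \cdot 5 = 0$)
$o{\left(N,j \right)} = -2$ ($o{\left(N,j \right)} = -2 + \frac{0 \left(j + 2\right)}{3} = -2 + \frac{0 \left(2 + j\right)}{3} = -2 + \frac{1}{3} \cdot 0 = -2 + 0 = -2$)
$o{\left(u{\left(3 \right)},\left(-16\right) \left(-4\right) \right)} + r = -2 + 0 = -2$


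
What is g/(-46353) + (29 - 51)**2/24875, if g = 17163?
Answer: -134831591/384343625 ≈ -0.35081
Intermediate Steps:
g/(-46353) + (29 - 51)**2/24875 = 17163/(-46353) + (29 - 51)**2/24875 = 17163*(-1/46353) + (-22)**2*(1/24875) = -5721/15451 + 484*(1/24875) = -5721/15451 + 484/24875 = -134831591/384343625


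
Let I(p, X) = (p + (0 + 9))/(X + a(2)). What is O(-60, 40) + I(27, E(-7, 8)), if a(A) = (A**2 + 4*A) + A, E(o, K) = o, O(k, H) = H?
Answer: 316/7 ≈ 45.143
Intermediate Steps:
a(A) = A**2 + 5*A
I(p, X) = (9 + p)/(14 + X) (I(p, X) = (p + (0 + 9))/(X + 2*(5 + 2)) = (p + 9)/(X + 2*7) = (9 + p)/(X + 14) = (9 + p)/(14 + X))
O(-60, 40) + I(27, E(-7, 8)) = 40 + (9 + 27)/(14 - 7) = 40 + 36/7 = 316/7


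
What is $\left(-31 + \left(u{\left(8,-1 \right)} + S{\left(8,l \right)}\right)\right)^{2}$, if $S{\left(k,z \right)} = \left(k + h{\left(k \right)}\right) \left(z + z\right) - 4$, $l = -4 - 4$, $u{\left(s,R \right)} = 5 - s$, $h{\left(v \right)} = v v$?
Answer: $1416100$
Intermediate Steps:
$h{\left(v \right)} = v^{2}$
$l = -8$
$S{\left(k,z \right)} = -4 + 2 z \left(k + k^{2}\right)$ ($S{\left(k,z \right)} = \left(k + k^{2}\right) \left(z + z\right) - 4 = \left(k + k^{2}\right) 2 z - 4 = 2 z \left(k + k^{2}\right) - 4 = -4 + 2 z \left(k + k^{2}\right)$)
$\left(-31 + \left(u{\left(8,-1 \right)} + S{\left(8,l \right)}\right)\right)^{2} = \left(-31 + \left(\left(5 - 8\right) + \left(-4 + 2 \cdot 8 \left(-8\right) + 2 \left(-8\right) 8^{2}\right)\right)\right)^{2} = \left(-31 + \left(\left(5 - 8\right) - \left(132 + 1024\right)\right)\right)^{2} = \left(-31 - 1159\right)^{2} = \left(-1190\right)^{2} = 1416100$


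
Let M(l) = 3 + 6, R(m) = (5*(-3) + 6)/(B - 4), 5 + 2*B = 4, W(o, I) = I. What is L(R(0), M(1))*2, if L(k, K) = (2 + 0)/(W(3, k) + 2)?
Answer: 1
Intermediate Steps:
B = -½ (B = -5/2 + (½)*4 = -5/2 + 2 = -½ ≈ -0.50000)
R(m) = 2 (R(m) = (5*(-3) + 6)/(-½ - 4) = (-15 + 6)/(-9/2) = -9*(-2/9) = 2)
M(l) = 9
L(k, K) = 2/(2 + k) (L(k, K) = (2 + 0)/(k + 2) = 2/(2 + k))
L(R(0), M(1))*2 = (2/(2 + 2))*2 = (2/4)*2 = (2*(¼))*2 = (½)*2 = 1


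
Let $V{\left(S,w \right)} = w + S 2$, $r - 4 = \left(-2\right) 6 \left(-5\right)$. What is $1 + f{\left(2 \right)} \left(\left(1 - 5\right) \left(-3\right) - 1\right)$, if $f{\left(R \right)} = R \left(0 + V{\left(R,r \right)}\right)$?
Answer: $1497$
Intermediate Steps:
$r = 64$ ($r = 4 + \left(-2\right) 6 \left(-5\right) = 4 - -60 = 4 + 60 = 64$)
$V{\left(S,w \right)} = w + 2 S$
$f{\left(R \right)} = R \left(64 + 2 R\right)$ ($f{\left(R \right)} = R \left(0 + \left(64 + 2 R\right)\right) = R \left(64 + 2 R\right)$)
$1 + f{\left(2 \right)} \left(\left(1 - 5\right) \left(-3\right) - 1\right) = 1 + 2 \cdot 2 \left(32 + 2\right) \left(\left(1 - 5\right) \left(-3\right) - 1\right) = 1 + 2 \cdot 2 \cdot 34 \left(\left(-4\right) \left(-3\right) - 1\right) = 1 + 136 \left(12 - 1\right) = 1 + 136 \cdot 11 = 1 + 1496 = 1497$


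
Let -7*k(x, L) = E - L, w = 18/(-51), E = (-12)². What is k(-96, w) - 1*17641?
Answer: -2101733/119 ≈ -17662.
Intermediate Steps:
E = 144
w = -6/17 (w = 18*(-1/51) = -6/17 ≈ -0.35294)
k(x, L) = -144/7 + L/7 (k(x, L) = -(144 - L)/7 = -144/7 + L/7)
k(-96, w) - 1*17641 = (-144/7 + (⅐)*(-6/17)) - 1*17641 = (-144/7 - 6/119) - 17641 = -2454/119 - 17641 = -2101733/119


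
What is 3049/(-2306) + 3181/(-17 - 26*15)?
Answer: -8576329/938542 ≈ -9.1379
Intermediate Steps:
3049/(-2306) + 3181/(-17 - 26*15) = 3049*(-1/2306) + 3181/(-17 - 390) = -3049/2306 + 3181/(-407) = -3049/2306 + 3181*(-1/407) = -3049/2306 - 3181/407 = -8576329/938542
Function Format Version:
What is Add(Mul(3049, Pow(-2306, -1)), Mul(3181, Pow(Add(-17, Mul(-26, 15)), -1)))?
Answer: Rational(-8576329, 938542) ≈ -9.1379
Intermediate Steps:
Add(Mul(3049, Pow(-2306, -1)), Mul(3181, Pow(Add(-17, Mul(-26, 15)), -1))) = Add(Mul(3049, Rational(-1, 2306)), Mul(3181, Pow(Add(-17, -390), -1))) = Add(Rational(-3049, 2306), Mul(3181, Pow(-407, -1))) = Add(Rational(-3049, 2306), Mul(3181, Rational(-1, 407))) = Add(Rational(-3049, 2306), Rational(-3181, 407)) = Rational(-8576329, 938542)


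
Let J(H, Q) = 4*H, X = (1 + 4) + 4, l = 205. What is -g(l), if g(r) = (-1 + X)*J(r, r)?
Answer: -6560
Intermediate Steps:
X = 9 (X = 5 + 4 = 9)
g(r) = 32*r (g(r) = (-1 + 9)*(4*r) = 8*(4*r) = 32*r)
-g(l) = -32*205 = -1*6560 = -6560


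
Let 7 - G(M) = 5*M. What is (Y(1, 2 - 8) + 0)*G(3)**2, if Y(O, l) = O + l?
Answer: -320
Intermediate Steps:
G(M) = 7 - 5*M
(Y(1, 2 - 8) + 0)*G(3)**2 = ((1 + (2 - 8)) + 0)*(7 - 5*3)**2 = ((1 - 6) + 0)*(7 - 15)**2 = (-5 + 0)*(-8)**2 = -5*64 = -320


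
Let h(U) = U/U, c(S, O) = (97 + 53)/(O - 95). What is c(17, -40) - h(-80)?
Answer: -19/9 ≈ -2.1111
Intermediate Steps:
c(S, O) = 150/(-95 + O)
h(U) = 1
c(17, -40) - h(-80) = 150/(-95 - 40) - 1*1 = 150/(-135) - 1 = 150*(-1/135) - 1 = -10/9 - 1 = -19/9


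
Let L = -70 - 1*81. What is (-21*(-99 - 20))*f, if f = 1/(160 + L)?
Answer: 833/3 ≈ 277.67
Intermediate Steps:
L = -151 (L = -70 - 81 = -151)
f = 1/9 (f = 1/(160 - 151) = 1/9 ≈ 0.11111)
(-21*(-99 - 20))*f = -21*(-99 - 20)*(1/9) = -21*(-119)*(1/9) = 2499*(1/9) = 833/3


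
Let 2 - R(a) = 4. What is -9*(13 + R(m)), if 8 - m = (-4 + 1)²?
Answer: -99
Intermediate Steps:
m = -1 (m = 8 - (-4 + 1)² = 8 - 1*(-3)² = 8 - 1*9 = 8 - 9 = -1)
R(a) = -2 (R(a) = 2 - 1*4 = 2 - 4 = -2)
-9*(13 + R(m)) = -9*(13 - 2) = -9*11 = -99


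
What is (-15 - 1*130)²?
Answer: 21025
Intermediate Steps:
(-15 - 1*130)² = (-15 - 130)² = (-145)² = 21025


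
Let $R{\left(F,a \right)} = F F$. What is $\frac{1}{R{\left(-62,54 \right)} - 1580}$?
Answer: $\frac{1}{2264} \approx 0.0004417$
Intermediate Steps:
$R{\left(F,a \right)} = F^{2}$
$\frac{1}{R{\left(-62,54 \right)} - 1580} = \frac{1}{\left(-62\right)^{2} - 1580} = \frac{1}{3844 - 1580} = \frac{1}{2264}$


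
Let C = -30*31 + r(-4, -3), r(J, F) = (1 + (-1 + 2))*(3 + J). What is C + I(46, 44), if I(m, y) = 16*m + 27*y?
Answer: 992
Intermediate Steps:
r(J, F) = 6 + 2*J (r(J, F) = (1 + 1)*(3 + J) = 2*(3 + J) = 6 + 2*J)
C = -932 (C = -30*31 + (6 + 2*(-4)) = -930 + (6 - 8) = -930 - 2 = -932)
C + I(46, 44) = -932 + (16*46 + 27*44) = -932 + (736 + 1188) = -932 + 1924 = 992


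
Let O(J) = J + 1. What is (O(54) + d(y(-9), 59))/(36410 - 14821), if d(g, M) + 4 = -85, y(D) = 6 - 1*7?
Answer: -34/21589 ≈ -0.0015749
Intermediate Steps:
y(D) = -1 (y(D) = 6 - 7 = -1)
O(J) = 1 + J
d(g, M) = -89 (d(g, M) = -4 - 85 = -89)
(O(54) + d(y(-9), 59))/(36410 - 14821) = ((1 + 54) - 89)/(36410 - 14821) = (55 - 89)/21589 = -34*1/21589 = -34/21589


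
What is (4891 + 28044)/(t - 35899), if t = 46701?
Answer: 32935/10802 ≈ 3.0490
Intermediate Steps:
(4891 + 28044)/(t - 35899) = (4891 + 28044)/(46701 - 35899) = 32935/10802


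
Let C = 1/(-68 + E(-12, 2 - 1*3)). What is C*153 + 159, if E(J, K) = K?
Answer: 3606/23 ≈ 156.78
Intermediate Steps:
C = -1/69 (C = 1/(-68 + (2 - 1*3)) = 1/(-68 + (2 - 3)) = 1/(-68 - 1) = 1/(-69) = -1/69 ≈ -0.014493)
C*153 + 159 = -1/69*153 + 159 = -51/23 + 159 = 3606/23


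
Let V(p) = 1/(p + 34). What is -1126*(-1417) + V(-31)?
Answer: 4786627/3 ≈ 1.5955e+6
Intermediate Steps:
V(p) = 1/(34 + p)
-1126*(-1417) + V(-31) = -1126*(-1417) + 1/(34 - 31) = 1595542 + 1/3 = 1595542 + ⅓ = 4786627/3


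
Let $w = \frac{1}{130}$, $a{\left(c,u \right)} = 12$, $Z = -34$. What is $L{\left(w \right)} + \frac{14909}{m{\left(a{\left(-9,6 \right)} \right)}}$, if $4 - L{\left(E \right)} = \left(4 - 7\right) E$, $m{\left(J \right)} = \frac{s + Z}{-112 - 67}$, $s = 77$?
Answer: $- \frac{346909941}{5590} \approx -62059.0$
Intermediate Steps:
$w = \frac{1}{130} \approx 0.0076923$
$m{\left(J \right)} = - \frac{43}{179}$ ($m{\left(J \right)} = \frac{77 - 34}{-112 - 67} = \frac{43}{-179} = 43 \left(- \frac{1}{179}\right) = - \frac{43}{179}$)
$L{\left(E \right)} = 4 + 3 E$ ($L{\left(E \right)} = 4 - \left(4 - 7\right) E = 4 - - 3 E = 4 + 3 E$)
$L{\left(w \right)} + \frac{14909}{m{\left(a{\left(-9,6 \right)} \right)}} = \left(4 + 3 \cdot \frac{1}{130}\right) + \frac{14909}{- \frac{43}{179}} = \left(4 + \frac{3}{130}\right) + 14909 \left(- \frac{179}{43}\right) = \frac{523}{130} - \frac{2668711}{43} = - \frac{346909941}{5590}$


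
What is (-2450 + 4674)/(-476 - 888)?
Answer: -556/341 ≈ -1.6305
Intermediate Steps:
(-2450 + 4674)/(-476 - 888) = 2224/(-1364) = 2224*(-1/1364) = -556/341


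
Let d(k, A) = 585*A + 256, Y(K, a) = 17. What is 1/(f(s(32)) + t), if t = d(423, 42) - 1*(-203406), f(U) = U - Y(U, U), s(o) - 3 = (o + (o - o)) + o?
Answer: 1/228282 ≈ 4.3805e-6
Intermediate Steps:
d(k, A) = 256 + 585*A
s(o) = 3 + 2*o (s(o) = 3 + ((o + (o - o)) + o) = 3 + ((o + 0) + o) = 3 + (o + o) = 3 + 2*o)
f(U) = -17 + U (f(U) = U - 1*17 = U - 17 = -17 + U)
t = 228232 (t = (256 + 585*42) - 1*(-203406) = (256 + 24570) + 203406 = 24826 + 203406 = 228232)
1/(f(s(32)) + t) = 1/((-17 + (3 + 2*32)) + 228232) = 1/((-17 + (3 + 64)) + 228232) = 1/((-17 + 67) + 228232) = 1/(50 + 228232) = 1/228282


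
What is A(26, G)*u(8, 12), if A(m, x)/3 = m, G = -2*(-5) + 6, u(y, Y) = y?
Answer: 624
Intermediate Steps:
G = 16 (G = 10 + 6 = 16)
A(m, x) = 3*m
A(26, G)*u(8, 12) = (3*26)*8 = 78*8 = 624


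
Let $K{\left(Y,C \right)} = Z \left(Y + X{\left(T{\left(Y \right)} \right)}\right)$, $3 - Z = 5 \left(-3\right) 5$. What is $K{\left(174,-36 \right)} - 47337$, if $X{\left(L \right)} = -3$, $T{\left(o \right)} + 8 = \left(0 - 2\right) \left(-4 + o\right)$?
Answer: $-33999$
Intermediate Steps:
$T{\left(o \right)} = - 2 o$ ($T{\left(o \right)} = -8 + \left(0 - 2\right) \left(-4 + o\right) = -8 - 2 \left(-4 + o\right) = -8 - \left(-8 + 2 o\right) = - 2 o$)
$Z = 78$ ($Z = 3 - 5 \left(-3\right) 5 = 3 - \left(-15\right) 5 = 3 - -75 = 3 + 75 = 78$)
$K{\left(Y,C \right)} = -234 + 78 Y$ ($K{\left(Y,C \right)} = 78 \left(Y - 3\right) = 78 \left(-3 + Y\right) = -234 + 78 Y$)
$K{\left(174,-36 \right)} - 47337 = \left(-234 + 78 \cdot 174\right) - 47337 = \left(-234 + 13572\right) - 47337 = 13338 - 47337 = -33999$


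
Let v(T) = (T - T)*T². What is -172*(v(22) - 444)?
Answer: 76368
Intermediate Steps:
v(T) = 0 (v(T) = 0*T² = 0)
-172*(v(22) - 444) = -172*(0 - 444) = -172*(-444) = 76368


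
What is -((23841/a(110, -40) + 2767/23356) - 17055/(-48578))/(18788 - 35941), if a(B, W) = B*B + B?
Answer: 2796217312429/19802161704232820 ≈ 0.00014121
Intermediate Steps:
a(B, W) = B + B² (a(B, W) = B² + B = B + B²)
-((23841/a(110, -40) + 2767/23356) - 17055/(-48578))/(18788 - 35941) = -((23841/((110*(1 + 110))) + 2767/23356) - 17055/(-48578))/(18788 - 35941) = -((23841/((110*111)) + 2767*(1/23356)) - 17055*(-1/48578))/(-17153) = -((23841/12210 + 2767/23356) + 17055/48578)*(-1)/17153 = -((23841*(1/12210) + 2767/23356) + 17055/48578)*(-1)/17153 = -((7947/4070 + 2767/23356) + 17055/48578)*(-1)/17153 = -(98435911/47529460 + 17055/48578)*(-1)/17153 = -2796217312429*(-1)/(1154443053940*17153) = -1*(-2796217312429/19802161704232820) = 2796217312429/19802161704232820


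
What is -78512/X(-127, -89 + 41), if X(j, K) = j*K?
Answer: -4907/381 ≈ -12.879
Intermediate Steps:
X(j, K) = K*j
-78512/X(-127, -89 + 41) = -78512*(-1/(127*(-89 + 41))) = -78512/((-48*(-127))) = -78512/6096 = -78512*1/6096 = -4907/381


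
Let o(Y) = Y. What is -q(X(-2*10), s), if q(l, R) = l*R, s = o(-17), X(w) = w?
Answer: -340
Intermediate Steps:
s = -17
q(l, R) = R*l
-q(X(-2*10), s) = -(-17)*(-2*10) = -(-17)*(-20) = -1*340 = -340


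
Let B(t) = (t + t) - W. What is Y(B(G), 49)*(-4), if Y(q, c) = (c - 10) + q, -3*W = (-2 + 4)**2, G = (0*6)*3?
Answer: -484/3 ≈ -161.33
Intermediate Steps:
G = 0 (G = 0*3 = 0)
W = -4/3 (W = -(-2 + 4)**2/3 = -1/3*2**2 = -1/3*4 = -4/3 ≈ -1.3333)
B(t) = 4/3 + 2*t (B(t) = (t + t) - 1*(-4/3) = 2*t + 4/3 = 4/3 + 2*t)
Y(q, c) = -10 + c + q (Y(q, c) = (-10 + c) + q = -10 + c + q)
Y(B(G), 49)*(-4) = (-10 + 49 + (4/3 + 2*0))*(-4) = (-10 + 49 + (4/3 + 0))*(-4) = (-10 + 49 + 4/3)*(-4) = (121/3)*(-4) = -484/3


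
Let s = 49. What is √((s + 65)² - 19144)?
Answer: 2*I*√1537 ≈ 78.409*I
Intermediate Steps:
√((s + 65)² - 19144) = √((49 + 65)² - 19144) = √(114² - 19144) = √(12996 - 19144) = √(-6148) = 2*I*√1537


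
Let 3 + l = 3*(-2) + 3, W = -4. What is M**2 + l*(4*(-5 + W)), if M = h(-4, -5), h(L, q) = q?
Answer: 241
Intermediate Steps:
M = -5
l = -6 (l = -3 + (3*(-2) + 3) = -3 + (-6 + 3) = -3 - 3 = -6)
M**2 + l*(4*(-5 + W)) = (-5)**2 - 24*(-5 - 4) = 25 - 24*(-9) = 25 - 6*(-36) = 25 + 216 = 241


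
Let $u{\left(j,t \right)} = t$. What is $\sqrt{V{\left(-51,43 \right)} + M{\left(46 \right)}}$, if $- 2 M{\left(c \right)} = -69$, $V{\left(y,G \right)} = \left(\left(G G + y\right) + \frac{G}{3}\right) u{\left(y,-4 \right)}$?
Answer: $\frac{i \sqrt{259734}}{6} \approx 84.94 i$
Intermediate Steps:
$V{\left(y,G \right)} = - 4 y - 4 G^{2} - \frac{4 G}{3}$ ($V{\left(y,G \right)} = \left(\left(G G + y\right) + \frac{G}{3}\right) \left(-4\right) = \left(\left(G^{2} + y\right) + G \frac{1}{3}\right) \left(-4\right) = \left(\left(y + G^{2}\right) + \frac{G}{3}\right) \left(-4\right) = \left(y + G^{2} + \frac{G}{3}\right) \left(-4\right) = - 4 y - 4 G^{2} - \frac{4 G}{3}$)
$M{\left(c \right)} = \frac{69}{2}$ ($M{\left(c \right)} = \left(- \frac{1}{2}\right) \left(-69\right) = \frac{69}{2}$)
$\sqrt{V{\left(-51,43 \right)} + M{\left(46 \right)}} = \sqrt{\left(\left(-4\right) \left(-51\right) - 4 \cdot 43^{2} - \frac{172}{3}\right) + \frac{69}{2}} = \sqrt{\left(204 - 7396 - \frac{172}{3}\right) + \frac{69}{2}} = \sqrt{- \frac{21748}{3} + \frac{69}{2}} = \sqrt{- \frac{43289}{6}} = \frac{i \sqrt{259734}}{6}$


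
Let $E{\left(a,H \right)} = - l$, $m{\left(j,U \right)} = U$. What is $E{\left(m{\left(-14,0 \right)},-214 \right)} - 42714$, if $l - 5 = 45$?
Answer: $-42764$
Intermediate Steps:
$l = 50$ ($l = 5 + 45 = 50$)
$E{\left(a,H \right)} = -50$ ($E{\left(a,H \right)} = \left(-1\right) 50 = -50$)
$E{\left(m{\left(-14,0 \right)},-214 \right)} - 42714 = -50 - 42714 = -42764$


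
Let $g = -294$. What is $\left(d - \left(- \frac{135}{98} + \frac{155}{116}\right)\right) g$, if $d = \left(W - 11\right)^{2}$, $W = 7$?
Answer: $- \frac{273537}{58} \approx -4716.2$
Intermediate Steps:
$d = 16$ ($d = \left(7 - 11\right)^{2} = \left(-4\right)^{2} = 16$)
$\left(d - \left(- \frac{135}{98} + \frac{155}{116}\right)\right) g = \left(16 - \left(- \frac{135}{98} + \frac{155}{116}\right)\right) \left(-294\right) = \left(16 - - \frac{235}{5684}\right) \left(-294\right) = \left(16 + \left(- \frac{155}{116} + \frac{135}{98}\right)\right) \left(-294\right) = \left(16 + \frac{235}{5684}\right) \left(-294\right) = \frac{91179}{5684} \left(-294\right) = - \frac{273537}{58}$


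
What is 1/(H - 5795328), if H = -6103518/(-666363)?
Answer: -222121/1287262016182 ≈ -1.7255e-7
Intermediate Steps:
H = 2034506/222121 (H = -6103518*(-1/666363) = 2034506/222121 ≈ 9.1595)
1/(H - 5795328) = 1/(2034506/222121 - 5795328) = 1/(-1287262016182/222121) = -222121/1287262016182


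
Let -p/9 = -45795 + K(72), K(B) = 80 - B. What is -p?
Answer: -412083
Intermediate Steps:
p = 412083 (p = -9*(-45795 + (80 - 1*72)) = -9*(-45795 + (80 - 72)) = -9*(-45795 + 8) = -9*(-45787) = 412083)
-p = -1*412083 = -412083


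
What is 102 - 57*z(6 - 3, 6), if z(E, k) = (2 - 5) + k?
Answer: -69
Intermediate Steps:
z(E, k) = -3 + k
102 - 57*z(6 - 3, 6) = 102 - 57*(-3 + 6) = 102 - 57*3 = 102 - 171 = -69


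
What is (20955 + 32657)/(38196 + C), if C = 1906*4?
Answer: 13403/11455 ≈ 1.1701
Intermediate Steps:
C = 7624
(20955 + 32657)/(38196 + C) = (20955 + 32657)/(38196 + 7624) = 53612/45820 = 53612*(1/45820) = 13403/11455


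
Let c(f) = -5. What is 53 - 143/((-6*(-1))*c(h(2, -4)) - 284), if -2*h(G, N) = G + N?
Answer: 16785/314 ≈ 53.455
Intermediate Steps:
h(G, N) = -G/2 - N/2 (h(G, N) = -(G + N)/2 = -G/2 - N/2)
53 - 143/((-6*(-1))*c(h(2, -4)) - 284) = 53 - 143/(-6*(-1)*(-5) - 284) = 53 - 143/(6*(-5) - 284) = 53 - 143/(-30 - 284) = 53 - 143/(-314) = 53 - 143*(-1/314) = 53 + 143/314 = 16785/314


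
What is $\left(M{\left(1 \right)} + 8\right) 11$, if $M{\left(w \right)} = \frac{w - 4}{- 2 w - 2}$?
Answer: $\frac{385}{4} \approx 96.25$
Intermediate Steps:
$M{\left(w \right)} = \frac{-4 + w}{-2 - 2 w}$
$\left(M{\left(1 \right)} + 8\right) 11 = \left(\frac{4 - 1}{2 \left(1 + 1\right)} + 8\right) 11 = \left(\frac{4 - 1}{2 \cdot 2} + 8\right) 11 = \left(\frac{1}{2} \cdot \frac{1}{2} \cdot 3 + 8\right) 11 = \left(\frac{3}{4} + 8\right) 11 = \frac{35}{4} \cdot 11 = \frac{385}{4}$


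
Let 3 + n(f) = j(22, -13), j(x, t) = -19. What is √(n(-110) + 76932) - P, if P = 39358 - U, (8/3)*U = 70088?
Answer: -13075 + √76910 ≈ -12798.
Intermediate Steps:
U = 26283 (U = (3/8)*70088 = 26283)
n(f) = -22 (n(f) = -3 - 19 = -22)
P = 13075 (P = 39358 - 1*26283 = 39358 - 26283 = 13075)
√(n(-110) + 76932) - P = √(-22 + 76932) - 1*13075 = √76910 - 13075 = -13075 + √76910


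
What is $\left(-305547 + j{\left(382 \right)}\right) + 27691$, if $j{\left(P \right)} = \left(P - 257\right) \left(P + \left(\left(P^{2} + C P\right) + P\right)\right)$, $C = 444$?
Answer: $39259144$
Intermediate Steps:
$j{\left(P \right)} = \left(-257 + P\right) \left(P^{2} + 446 P\right)$ ($j{\left(P \right)} = \left(P - 257\right) \left(P + \left(\left(P^{2} + 444 P\right) + P\right)\right) = \left(-257 + P\right) \left(P + \left(P^{2} + 445 P\right)\right) = \left(-257 + P\right) \left(P^{2} + 446 P\right)$)
$\left(-305547 + j{\left(382 \right)}\right) + 27691 = \left(-305547 + 382 \left(-114622 + 382^{2} + 189 \cdot 382\right)\right) + 27691 = \left(-305547 + 382 \left(-114622 + 145924 + 72198\right)\right) + 27691 = \left(-305547 + 382 \cdot 103500\right) + 27691 = \left(-305547 + 39537000\right) + 27691 = 39231453 + 27691 = 39259144$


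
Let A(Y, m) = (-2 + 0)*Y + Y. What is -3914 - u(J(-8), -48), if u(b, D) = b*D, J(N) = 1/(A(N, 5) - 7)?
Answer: -3866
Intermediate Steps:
A(Y, m) = -Y (A(Y, m) = -2*Y + Y = -Y)
J(N) = 1/(-7 - N) (J(N) = 1/(-N - 7) = 1/(-7 - N))
u(b, D) = D*b
-3914 - u(J(-8), -48) = -3914 - (-48)*(-1/(7 - 8)) = -3914 - (-48)*(-1/(-1)) = -3914 - (-48)*(-1*(-1)) = -3914 - (-48) = -3914 - 1*(-48) = -3914 + 48 = -3866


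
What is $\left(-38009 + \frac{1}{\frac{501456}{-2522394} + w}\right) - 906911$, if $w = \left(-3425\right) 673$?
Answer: $- \frac{915656100258031319}{969030288551} \approx -9.4492 \cdot 10^{5}$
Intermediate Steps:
$w = -2305025$
$\left(-38009 + \frac{1}{\frac{501456}{-2522394} + w}\right) - 906911 = \left(-38009 + \frac{1}{\frac{501456}{-2522394} - 2305025}\right) - 906911 = \left(-38009 + \frac{1}{501456 \left(- \frac{1}{2522394}\right) - 2305025}\right) - 906911 = \left(-38009 + \frac{1}{- \frac{83576}{420399} - 2305025}\right) - 906911 = \left(-38009 + \frac{1}{- \frac{969030288551}{420399}}\right) - 906911 = \left(-38009 - \frac{420399}{969030288551}\right) - 906911 = - \frac{36831872237955358}{969030288551} - 906911 = - \frac{915656100258031319}{969030288551}$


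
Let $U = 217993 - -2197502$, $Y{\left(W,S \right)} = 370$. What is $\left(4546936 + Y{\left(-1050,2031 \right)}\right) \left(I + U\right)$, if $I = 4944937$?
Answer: $33470136596192$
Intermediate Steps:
$U = 2415495$ ($U = 217993 + 2197502 = 2415495$)
$\left(4546936 + Y{\left(-1050,2031 \right)}\right) \left(I + U\right) = \left(4546936 + 370\right) \left(4944937 + 2415495\right) = 4547306 \cdot 7360432 = 33470136596192$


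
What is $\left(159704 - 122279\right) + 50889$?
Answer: $88314$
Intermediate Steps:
$\left(159704 - 122279\right) + 50889 = 37425 + 50889 = 88314$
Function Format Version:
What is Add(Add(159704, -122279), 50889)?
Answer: 88314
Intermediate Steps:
Add(Add(159704, -122279), 50889) = Add(37425, 50889) = 88314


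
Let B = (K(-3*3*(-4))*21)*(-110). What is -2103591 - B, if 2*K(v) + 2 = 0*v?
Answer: -2105901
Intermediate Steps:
K(v) = -1 (K(v) = -1 + (0*v)/2 = -1 + (½)*0 = -1 + 0 = -1)
B = 2310 (B = -1*21*(-110) = -21*(-110) = 2310)
-2103591 - B = -2103591 - 1*2310 = -2103591 - 2310 = -2105901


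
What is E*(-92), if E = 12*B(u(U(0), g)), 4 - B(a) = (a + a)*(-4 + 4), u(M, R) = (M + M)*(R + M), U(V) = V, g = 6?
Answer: -4416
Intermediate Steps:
u(M, R) = 2*M*(M + R) (u(M, R) = (2*M)*(M + R) = 2*M*(M + R))
B(a) = 4 (B(a) = 4 - (a + a)*(-4 + 4) = 4 - 2*a*0 = 4 - 1*0 = 4 + 0 = 4)
E = 48 (E = 12*4 = 48)
E*(-92) = 48*(-92) = -4416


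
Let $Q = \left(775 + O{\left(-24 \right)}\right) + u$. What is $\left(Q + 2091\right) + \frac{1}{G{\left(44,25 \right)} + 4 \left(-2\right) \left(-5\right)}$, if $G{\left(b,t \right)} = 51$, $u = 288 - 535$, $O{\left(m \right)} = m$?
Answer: $\frac{236146}{91} \approx 2595.0$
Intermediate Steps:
$u = -247$
$Q = 504$ ($Q = \left(775 - 24\right) - 247 = 751 - 247 = 504$)
$\left(Q + 2091\right) + \frac{1}{G{\left(44,25 \right)} + 4 \left(-2\right) \left(-5\right)} = \left(504 + 2091\right) + \frac{1}{51 + 4 \left(-2\right) \left(-5\right)} = 2595 + \frac{1}{51 - -40} = 2595 + \frac{1}{51 + 40} = 2595 + \frac{1}{91} = \frac{236146}{91}$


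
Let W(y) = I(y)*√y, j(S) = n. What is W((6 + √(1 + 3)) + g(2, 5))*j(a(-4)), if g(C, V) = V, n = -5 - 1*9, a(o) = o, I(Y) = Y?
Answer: -182*√13 ≈ -656.21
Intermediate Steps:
n = -14 (n = -5 - 9 = -14)
j(S) = -14
W(y) = y^(3/2) (W(y) = y*√y = y^(3/2))
W((6 + √(1 + 3)) + g(2, 5))*j(a(-4)) = ((6 + √(1 + 3)) + 5)^(3/2)*(-14) = ((6 + √4) + 5)^(3/2)*(-14) = ((6 + 2) + 5)^(3/2)*(-14) = (8 + 5)^(3/2)*(-14) = 13^(3/2)*(-14) = (13*√13)*(-14) = -182*√13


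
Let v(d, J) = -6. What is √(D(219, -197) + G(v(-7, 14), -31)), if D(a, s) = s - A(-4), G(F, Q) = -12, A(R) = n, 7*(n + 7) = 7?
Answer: I*√203 ≈ 14.248*I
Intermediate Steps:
n = -6 (n = -7 + (⅐)*7 = -7 + 1 = -6)
A(R) = -6
D(a, s) = 6 + s (D(a, s) = s - 1*(-6) = s + 6 = 6 + s)
√(D(219, -197) + G(v(-7, 14), -31)) = √((6 - 197) - 12) = √(-191 - 12) = √(-203) = I*√203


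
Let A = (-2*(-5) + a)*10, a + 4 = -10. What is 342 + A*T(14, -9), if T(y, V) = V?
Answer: 702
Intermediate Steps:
a = -14 (a = -4 - 10 = -14)
A = -40 (A = (-2*(-5) - 14)*10 = (10 - 14)*10 = -4*10 = -40)
342 + A*T(14, -9) = 342 - 40*(-9) = 342 + 360 = 702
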